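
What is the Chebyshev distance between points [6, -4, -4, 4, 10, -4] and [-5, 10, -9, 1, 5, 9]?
14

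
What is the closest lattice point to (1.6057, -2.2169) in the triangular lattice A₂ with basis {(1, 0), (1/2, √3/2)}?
(1.5, -2.598)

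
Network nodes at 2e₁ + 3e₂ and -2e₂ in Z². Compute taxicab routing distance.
7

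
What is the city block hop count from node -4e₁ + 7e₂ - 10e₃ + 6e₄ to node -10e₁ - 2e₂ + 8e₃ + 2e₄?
37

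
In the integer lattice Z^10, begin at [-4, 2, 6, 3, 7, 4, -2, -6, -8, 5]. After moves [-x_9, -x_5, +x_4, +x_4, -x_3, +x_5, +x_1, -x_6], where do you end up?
(-3, 2, 5, 5, 7, 3, -2, -6, -9, 5)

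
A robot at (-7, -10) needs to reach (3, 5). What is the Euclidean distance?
18.0278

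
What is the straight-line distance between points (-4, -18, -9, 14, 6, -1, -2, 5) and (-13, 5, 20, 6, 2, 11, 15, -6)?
45.6618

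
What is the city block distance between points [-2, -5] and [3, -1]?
9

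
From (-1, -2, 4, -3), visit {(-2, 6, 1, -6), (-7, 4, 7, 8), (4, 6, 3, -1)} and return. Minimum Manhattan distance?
80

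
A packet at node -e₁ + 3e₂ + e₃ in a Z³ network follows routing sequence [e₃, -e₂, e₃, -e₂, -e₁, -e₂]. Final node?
(-2, 0, 3)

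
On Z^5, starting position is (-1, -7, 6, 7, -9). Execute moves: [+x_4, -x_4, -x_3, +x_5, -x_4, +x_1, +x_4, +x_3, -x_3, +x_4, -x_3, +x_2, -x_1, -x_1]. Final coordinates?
(-2, -6, 4, 8, -8)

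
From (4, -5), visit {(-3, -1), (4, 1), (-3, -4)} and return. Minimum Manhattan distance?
26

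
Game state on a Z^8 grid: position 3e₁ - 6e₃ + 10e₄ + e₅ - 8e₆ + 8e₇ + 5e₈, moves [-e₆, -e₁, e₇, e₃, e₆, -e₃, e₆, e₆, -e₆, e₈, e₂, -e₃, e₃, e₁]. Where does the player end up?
(3, 1, -6, 10, 1, -7, 9, 6)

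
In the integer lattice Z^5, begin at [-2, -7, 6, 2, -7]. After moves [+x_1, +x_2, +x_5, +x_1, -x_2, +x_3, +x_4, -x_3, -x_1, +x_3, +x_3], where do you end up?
(-1, -7, 8, 3, -6)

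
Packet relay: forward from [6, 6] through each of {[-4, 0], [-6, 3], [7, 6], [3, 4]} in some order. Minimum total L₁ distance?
22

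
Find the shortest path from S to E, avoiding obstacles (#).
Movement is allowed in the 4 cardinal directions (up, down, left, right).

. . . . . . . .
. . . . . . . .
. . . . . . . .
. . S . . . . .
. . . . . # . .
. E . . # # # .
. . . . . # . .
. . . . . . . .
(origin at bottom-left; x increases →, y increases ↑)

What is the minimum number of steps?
3
(one shortest path: (2, 4) → (1, 4) → (1, 3) → (1, 2))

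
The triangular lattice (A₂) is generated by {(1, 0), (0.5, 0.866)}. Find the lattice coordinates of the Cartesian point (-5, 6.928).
-9b₁ + 8b₂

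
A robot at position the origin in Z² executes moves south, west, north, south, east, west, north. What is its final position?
(-1, 0)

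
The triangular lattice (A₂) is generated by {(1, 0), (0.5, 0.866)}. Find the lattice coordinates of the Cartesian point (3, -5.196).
6b₁ - 6b₂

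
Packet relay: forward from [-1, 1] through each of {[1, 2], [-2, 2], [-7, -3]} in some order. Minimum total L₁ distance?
16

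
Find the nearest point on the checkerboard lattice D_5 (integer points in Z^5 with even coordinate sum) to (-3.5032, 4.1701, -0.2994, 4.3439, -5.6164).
(-4, 4, 0, 4, -6)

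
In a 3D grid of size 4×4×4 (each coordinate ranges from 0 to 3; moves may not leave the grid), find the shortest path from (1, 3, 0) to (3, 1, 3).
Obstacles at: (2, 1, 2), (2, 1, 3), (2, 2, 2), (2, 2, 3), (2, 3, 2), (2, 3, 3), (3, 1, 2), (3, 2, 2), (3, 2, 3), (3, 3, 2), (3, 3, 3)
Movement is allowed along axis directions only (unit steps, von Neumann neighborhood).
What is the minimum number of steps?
9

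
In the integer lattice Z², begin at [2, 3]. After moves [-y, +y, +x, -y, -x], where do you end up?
(2, 2)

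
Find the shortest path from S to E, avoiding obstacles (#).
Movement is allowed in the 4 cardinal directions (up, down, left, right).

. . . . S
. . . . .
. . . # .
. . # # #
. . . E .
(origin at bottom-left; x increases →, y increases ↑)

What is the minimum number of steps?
9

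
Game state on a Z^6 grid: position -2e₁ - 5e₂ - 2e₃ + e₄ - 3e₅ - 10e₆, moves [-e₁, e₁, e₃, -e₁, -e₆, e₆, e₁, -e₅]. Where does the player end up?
(-2, -5, -1, 1, -4, -10)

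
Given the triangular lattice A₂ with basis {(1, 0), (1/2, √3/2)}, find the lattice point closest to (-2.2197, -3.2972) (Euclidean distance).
(-2, -3.464)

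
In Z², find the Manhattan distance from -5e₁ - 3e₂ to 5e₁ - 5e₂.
12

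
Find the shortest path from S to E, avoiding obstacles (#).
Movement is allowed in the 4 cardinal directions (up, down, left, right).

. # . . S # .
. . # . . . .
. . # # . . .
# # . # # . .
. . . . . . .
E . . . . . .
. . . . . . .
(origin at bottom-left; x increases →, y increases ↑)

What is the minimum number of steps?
11
(one shortest path: (4, 6) → (4, 5) → (5, 5) → (5, 4) → (5, 3) → (5, 2) → (4, 2) → (3, 2) → (2, 2) → (1, 2) → (0, 2) → (0, 1))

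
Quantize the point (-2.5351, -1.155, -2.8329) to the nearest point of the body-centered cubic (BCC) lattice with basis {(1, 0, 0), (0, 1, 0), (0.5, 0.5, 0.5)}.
(-2.5, -1.5, -2.5)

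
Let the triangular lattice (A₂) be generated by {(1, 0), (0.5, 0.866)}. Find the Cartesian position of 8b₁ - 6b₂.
(5, -5.196)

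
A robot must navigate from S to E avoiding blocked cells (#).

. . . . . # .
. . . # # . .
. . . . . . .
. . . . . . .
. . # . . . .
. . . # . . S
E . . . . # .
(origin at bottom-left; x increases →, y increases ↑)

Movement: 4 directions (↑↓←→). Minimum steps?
7
(one shortest path: (6, 1) → (5, 1) → (4, 1) → (4, 0) → (3, 0) → (2, 0) → (1, 0) → (0, 0))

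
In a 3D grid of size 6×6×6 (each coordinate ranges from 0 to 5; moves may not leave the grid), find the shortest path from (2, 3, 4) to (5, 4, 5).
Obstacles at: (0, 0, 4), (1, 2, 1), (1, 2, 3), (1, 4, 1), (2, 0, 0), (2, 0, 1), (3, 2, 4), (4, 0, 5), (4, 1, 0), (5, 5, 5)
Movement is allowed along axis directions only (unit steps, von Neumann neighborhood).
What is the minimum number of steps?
5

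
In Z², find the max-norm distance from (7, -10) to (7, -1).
9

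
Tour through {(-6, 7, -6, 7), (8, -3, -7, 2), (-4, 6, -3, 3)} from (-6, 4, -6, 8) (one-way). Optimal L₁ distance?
40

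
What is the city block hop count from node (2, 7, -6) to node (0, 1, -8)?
10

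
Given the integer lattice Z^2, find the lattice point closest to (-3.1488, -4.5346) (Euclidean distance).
(-3, -5)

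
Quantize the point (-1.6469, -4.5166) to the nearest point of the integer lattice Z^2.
(-2, -5)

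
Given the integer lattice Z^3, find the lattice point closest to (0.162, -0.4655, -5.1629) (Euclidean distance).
(0, 0, -5)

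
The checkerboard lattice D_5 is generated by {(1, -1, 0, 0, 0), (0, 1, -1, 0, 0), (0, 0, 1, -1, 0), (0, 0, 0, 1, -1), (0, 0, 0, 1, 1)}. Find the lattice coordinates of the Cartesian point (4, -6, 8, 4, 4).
4b₁ - 2b₂ + 6b₃ + 3b₄ + 7b₅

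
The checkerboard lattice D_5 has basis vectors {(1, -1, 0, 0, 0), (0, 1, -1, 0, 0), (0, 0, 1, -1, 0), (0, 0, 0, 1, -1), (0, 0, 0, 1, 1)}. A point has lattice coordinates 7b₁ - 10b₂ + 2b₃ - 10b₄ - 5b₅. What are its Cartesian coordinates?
(7, -17, 12, -17, 5)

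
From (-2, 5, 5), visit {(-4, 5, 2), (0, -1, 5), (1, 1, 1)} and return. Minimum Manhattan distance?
30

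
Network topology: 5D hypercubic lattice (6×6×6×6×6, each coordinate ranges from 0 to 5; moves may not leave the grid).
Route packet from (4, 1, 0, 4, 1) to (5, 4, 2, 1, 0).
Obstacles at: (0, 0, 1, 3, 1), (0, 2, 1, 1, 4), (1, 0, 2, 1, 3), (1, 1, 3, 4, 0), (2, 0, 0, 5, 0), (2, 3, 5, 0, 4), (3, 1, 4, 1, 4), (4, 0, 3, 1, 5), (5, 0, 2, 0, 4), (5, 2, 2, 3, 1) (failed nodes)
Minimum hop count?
10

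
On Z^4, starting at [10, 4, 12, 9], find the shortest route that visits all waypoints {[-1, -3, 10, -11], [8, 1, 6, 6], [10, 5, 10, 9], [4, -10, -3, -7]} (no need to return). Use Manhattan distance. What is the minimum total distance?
79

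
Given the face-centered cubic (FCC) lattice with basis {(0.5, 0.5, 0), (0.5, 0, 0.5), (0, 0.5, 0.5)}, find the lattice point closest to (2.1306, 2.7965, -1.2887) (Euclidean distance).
(2, 3, -1)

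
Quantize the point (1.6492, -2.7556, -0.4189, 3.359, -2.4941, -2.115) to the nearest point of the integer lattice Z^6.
(2, -3, 0, 3, -2, -2)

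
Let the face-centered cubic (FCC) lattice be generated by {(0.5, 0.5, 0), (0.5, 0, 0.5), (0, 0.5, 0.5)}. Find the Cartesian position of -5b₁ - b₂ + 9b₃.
(-3, 2, 4)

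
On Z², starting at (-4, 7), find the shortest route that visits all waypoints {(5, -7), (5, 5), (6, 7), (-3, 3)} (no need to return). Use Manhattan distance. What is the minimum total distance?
33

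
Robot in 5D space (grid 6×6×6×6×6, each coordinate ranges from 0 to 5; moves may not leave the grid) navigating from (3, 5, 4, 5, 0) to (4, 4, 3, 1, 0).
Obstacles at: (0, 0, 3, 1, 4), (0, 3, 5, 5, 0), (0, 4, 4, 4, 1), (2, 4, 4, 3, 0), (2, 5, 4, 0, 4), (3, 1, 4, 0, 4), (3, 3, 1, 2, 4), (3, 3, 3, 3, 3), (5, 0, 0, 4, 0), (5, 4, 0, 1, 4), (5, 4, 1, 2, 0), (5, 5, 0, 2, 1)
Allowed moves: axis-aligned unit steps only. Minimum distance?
7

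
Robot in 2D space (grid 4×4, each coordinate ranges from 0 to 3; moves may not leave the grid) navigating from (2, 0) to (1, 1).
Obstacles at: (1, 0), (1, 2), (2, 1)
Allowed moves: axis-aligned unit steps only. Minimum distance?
10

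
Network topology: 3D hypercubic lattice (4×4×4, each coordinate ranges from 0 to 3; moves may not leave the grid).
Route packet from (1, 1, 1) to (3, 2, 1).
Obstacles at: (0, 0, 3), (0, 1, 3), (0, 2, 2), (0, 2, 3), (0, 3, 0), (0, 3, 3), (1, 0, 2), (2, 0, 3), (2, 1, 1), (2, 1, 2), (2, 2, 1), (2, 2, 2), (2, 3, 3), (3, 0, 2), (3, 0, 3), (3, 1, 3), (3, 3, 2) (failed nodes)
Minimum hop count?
5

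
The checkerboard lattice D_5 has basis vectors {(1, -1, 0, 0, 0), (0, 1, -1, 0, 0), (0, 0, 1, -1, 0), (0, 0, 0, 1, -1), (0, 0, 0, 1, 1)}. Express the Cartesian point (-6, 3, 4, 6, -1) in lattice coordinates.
-6b₁ - 3b₂ + b₃ + 4b₄ + 3b₅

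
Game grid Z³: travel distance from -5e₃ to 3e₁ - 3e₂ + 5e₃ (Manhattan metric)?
16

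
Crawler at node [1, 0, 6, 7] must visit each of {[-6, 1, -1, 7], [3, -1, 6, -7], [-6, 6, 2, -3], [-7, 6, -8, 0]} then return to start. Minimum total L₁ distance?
90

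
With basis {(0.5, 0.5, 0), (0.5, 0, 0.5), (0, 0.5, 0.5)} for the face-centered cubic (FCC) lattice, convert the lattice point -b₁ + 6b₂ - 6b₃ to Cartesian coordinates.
(2.5, -3.5, 0)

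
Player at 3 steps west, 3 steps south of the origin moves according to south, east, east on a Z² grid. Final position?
(-1, -4)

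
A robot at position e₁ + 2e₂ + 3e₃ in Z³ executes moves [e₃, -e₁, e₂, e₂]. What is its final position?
(0, 4, 4)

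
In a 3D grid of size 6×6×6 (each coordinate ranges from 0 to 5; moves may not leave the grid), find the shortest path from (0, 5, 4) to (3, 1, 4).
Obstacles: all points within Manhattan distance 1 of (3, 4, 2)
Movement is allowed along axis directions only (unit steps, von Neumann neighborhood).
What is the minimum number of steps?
7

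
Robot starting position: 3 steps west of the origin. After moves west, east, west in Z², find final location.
(-4, 0)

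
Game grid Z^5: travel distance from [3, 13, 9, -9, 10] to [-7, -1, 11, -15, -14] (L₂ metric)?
30.1993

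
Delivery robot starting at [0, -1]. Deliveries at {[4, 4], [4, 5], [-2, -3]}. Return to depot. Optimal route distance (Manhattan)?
28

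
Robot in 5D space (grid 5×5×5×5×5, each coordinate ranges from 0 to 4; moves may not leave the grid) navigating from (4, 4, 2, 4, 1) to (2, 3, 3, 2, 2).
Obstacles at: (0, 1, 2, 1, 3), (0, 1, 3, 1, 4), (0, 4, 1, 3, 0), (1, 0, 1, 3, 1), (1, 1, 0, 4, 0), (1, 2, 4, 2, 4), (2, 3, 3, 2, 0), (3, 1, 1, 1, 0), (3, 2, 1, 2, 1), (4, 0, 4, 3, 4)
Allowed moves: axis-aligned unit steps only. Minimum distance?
7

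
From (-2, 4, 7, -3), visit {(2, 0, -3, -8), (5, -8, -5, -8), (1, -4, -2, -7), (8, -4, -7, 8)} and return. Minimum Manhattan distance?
110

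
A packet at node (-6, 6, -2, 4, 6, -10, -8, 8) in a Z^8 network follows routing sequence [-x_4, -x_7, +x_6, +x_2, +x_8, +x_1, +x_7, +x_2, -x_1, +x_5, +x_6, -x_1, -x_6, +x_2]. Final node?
(-7, 9, -2, 3, 7, -9, -8, 9)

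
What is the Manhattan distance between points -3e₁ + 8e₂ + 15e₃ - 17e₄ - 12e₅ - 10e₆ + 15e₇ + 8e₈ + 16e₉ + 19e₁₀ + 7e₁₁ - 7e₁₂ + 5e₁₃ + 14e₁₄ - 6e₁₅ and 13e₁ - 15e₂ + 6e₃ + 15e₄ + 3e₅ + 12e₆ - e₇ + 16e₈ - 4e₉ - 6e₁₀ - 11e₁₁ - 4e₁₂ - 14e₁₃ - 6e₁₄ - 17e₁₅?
257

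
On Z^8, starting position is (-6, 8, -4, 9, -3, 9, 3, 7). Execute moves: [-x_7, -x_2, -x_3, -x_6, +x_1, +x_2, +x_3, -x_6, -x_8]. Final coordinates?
(-5, 8, -4, 9, -3, 7, 2, 6)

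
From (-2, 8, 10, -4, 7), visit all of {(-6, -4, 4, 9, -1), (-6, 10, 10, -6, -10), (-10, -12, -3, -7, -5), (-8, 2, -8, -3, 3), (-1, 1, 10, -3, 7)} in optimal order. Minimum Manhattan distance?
155
(one optimal route: (-2, 8, 10, -4, 7) → (-1, 1, 10, -3, 7) → (-8, 2, -8, -3, 3) → (-10, -12, -3, -7, -5) → (-6, -4, 4, 9, -1) → (-6, 10, 10, -6, -10))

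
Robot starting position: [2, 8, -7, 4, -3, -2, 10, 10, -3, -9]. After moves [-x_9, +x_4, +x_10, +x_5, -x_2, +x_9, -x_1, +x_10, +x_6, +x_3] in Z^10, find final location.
(1, 7, -6, 5, -2, -1, 10, 10, -3, -7)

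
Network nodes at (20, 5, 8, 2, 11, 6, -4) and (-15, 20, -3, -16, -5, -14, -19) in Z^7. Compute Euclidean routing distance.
52.6878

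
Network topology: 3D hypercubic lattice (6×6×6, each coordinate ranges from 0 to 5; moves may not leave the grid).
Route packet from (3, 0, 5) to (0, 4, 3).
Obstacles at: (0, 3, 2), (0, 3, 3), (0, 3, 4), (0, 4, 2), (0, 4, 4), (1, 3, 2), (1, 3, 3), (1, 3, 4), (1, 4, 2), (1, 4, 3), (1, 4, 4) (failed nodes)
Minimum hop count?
11
(one shortest path: (3, 0, 5) → (2, 0, 5) → (1, 0, 5) → (0, 0, 5) → (0, 1, 5) → (0, 2, 5) → (0, 3, 5) → (0, 4, 5) → (0, 5, 5) → (0, 5, 4) → (0, 5, 3) → (0, 4, 3))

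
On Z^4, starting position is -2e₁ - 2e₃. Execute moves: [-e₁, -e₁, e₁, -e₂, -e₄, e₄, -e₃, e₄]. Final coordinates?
(-3, -1, -3, 1)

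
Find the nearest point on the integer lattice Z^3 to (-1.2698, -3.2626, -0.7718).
(-1, -3, -1)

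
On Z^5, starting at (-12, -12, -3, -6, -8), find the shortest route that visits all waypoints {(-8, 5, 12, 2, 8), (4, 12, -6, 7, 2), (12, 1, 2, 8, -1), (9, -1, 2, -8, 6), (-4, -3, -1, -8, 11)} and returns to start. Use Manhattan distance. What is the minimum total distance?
230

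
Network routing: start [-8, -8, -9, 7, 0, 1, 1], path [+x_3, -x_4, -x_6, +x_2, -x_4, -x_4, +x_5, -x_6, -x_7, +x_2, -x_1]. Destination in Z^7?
(-9, -6, -8, 4, 1, -1, 0)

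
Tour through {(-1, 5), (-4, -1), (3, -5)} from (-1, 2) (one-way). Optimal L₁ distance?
23
(one optimal route: (-1, 2) → (-1, 5) → (-4, -1) → (3, -5))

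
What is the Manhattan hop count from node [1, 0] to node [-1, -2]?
4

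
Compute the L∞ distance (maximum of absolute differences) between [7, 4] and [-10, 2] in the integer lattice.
17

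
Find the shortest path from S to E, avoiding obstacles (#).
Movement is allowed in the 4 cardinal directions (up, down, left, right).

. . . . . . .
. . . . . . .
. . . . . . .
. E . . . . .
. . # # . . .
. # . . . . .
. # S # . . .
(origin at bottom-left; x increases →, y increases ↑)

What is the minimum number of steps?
8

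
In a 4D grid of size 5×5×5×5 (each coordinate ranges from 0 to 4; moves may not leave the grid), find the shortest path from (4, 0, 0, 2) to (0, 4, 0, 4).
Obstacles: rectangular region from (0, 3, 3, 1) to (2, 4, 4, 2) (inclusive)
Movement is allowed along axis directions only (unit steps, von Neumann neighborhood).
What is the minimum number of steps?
10
(one shortest path: (4, 0, 0, 2) → (3, 0, 0, 2) → (2, 0, 0, 2) → (1, 0, 0, 2) → (0, 0, 0, 2) → (0, 1, 0, 2) → (0, 2, 0, 2) → (0, 3, 0, 2) → (0, 4, 0, 2) → (0, 4, 0, 3) → (0, 4, 0, 4))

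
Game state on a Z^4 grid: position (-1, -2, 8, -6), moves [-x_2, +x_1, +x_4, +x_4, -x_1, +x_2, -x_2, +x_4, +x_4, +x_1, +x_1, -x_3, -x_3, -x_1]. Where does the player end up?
(0, -3, 6, -2)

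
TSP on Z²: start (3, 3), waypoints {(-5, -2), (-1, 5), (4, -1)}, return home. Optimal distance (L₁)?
32
(one optimal route: (3, 3) → (-1, 5) → (-5, -2) → (4, -1) → (3, 3))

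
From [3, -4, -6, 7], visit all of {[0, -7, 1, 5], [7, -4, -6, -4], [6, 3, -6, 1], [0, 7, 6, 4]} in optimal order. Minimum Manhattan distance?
73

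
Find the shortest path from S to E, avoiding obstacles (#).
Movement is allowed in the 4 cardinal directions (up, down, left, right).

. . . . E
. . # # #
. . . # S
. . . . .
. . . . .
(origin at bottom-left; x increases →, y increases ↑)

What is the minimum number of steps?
10
(one shortest path: (4, 2) → (4, 1) → (3, 1) → (2, 1) → (1, 1) → (1, 2) → (1, 3) → (1, 4) → (2, 4) → (3, 4) → (4, 4))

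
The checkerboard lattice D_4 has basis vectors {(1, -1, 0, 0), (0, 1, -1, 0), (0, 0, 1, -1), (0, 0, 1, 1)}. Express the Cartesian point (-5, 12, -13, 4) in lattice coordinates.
-5b₁ + 7b₂ - 5b₃ - b₄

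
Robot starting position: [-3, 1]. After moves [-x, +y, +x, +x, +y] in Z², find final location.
(-2, 3)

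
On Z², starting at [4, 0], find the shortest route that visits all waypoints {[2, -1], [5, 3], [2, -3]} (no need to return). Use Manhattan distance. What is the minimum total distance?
13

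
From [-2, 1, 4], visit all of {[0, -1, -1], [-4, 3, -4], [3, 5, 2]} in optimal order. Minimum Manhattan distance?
34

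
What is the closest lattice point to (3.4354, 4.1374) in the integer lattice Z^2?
(3, 4)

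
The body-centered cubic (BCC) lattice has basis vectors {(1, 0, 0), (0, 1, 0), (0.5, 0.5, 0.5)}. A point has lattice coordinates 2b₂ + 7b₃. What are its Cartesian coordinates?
(3.5, 5.5, 3.5)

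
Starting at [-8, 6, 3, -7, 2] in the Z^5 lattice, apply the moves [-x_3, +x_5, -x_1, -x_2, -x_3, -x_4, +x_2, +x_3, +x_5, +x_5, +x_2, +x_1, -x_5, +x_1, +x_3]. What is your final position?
(-7, 7, 3, -8, 4)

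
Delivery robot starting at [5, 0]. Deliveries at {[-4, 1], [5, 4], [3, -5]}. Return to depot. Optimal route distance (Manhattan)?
36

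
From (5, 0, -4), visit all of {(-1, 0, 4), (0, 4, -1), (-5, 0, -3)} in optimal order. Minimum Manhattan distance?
32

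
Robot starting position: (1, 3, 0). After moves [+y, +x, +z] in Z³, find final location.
(2, 4, 1)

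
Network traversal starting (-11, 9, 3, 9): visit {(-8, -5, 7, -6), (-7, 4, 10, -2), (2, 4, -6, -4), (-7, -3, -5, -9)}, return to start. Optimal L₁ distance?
124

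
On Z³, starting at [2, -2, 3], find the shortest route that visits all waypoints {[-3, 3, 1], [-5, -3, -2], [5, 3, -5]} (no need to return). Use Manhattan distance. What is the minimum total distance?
38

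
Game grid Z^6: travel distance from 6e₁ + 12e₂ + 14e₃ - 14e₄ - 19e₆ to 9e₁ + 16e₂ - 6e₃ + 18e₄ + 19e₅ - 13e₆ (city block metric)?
84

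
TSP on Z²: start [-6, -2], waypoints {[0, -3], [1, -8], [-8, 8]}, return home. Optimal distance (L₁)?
50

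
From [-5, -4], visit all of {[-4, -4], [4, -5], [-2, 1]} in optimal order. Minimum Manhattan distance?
20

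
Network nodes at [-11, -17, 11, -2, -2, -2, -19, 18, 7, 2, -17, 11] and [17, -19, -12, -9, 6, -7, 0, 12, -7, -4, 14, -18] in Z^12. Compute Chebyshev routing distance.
31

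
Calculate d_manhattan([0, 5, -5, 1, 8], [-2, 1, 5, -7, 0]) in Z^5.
32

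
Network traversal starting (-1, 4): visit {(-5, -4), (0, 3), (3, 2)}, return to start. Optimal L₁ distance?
32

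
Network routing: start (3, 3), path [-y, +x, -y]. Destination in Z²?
(4, 1)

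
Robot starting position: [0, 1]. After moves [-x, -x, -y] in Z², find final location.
(-2, 0)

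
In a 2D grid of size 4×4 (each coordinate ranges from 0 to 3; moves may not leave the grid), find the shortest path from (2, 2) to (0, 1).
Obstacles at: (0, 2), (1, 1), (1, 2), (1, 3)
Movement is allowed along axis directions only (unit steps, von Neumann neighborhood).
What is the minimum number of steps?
5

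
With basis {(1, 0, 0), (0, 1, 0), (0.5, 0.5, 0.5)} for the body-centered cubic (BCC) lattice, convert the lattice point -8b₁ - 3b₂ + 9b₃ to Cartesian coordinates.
(-3.5, 1.5, 4.5)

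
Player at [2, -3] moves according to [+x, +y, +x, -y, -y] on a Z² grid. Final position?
(4, -4)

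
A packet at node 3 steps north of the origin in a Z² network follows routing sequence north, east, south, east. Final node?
(2, 3)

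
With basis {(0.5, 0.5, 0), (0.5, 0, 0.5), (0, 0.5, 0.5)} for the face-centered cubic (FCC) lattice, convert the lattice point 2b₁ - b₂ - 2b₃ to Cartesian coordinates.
(0.5, 0, -1.5)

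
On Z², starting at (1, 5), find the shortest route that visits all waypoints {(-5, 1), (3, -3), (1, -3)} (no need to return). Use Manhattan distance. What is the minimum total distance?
22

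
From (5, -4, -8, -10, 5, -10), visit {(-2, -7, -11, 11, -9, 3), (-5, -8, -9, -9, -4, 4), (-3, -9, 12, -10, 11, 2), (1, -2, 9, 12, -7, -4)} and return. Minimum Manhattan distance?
220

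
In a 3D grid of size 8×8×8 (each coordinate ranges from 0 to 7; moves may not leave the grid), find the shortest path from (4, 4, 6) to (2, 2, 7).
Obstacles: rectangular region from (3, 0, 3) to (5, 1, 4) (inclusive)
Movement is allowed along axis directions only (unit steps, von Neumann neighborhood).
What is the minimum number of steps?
5
(one shortest path: (4, 4, 6) → (3, 4, 6) → (2, 4, 6) → (2, 3, 6) → (2, 2, 6) → (2, 2, 7))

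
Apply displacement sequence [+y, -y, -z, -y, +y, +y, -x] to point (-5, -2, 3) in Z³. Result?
(-6, -1, 2)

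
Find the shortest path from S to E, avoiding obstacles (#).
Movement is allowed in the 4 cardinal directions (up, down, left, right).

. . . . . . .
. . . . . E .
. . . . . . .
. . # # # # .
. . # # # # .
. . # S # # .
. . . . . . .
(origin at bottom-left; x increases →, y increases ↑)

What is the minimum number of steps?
10
(one shortest path: (3, 1) → (3, 0) → (4, 0) → (5, 0) → (6, 0) → (6, 1) → (6, 2) → (6, 3) → (6, 4) → (5, 4) → (5, 5))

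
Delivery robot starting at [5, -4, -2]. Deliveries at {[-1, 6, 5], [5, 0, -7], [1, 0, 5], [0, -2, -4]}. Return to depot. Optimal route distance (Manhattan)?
60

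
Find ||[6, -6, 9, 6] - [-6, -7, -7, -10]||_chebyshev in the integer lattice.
16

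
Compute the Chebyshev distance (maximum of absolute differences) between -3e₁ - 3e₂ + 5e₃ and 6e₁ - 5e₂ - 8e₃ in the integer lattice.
13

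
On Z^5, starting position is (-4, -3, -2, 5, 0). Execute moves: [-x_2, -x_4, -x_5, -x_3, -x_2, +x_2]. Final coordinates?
(-4, -4, -3, 4, -1)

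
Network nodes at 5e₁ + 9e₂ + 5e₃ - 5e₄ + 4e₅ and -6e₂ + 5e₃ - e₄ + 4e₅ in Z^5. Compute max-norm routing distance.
15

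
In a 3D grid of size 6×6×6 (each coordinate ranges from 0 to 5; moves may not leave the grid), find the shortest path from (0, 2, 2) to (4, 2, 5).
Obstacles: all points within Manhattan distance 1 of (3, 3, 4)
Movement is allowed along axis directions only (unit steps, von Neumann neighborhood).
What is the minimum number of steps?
7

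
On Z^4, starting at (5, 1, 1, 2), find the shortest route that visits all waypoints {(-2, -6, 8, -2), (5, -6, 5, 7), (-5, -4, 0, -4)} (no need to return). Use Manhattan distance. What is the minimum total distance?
50
(one optimal route: (5, 1, 1, 2) → (5, -6, 5, 7) → (-2, -6, 8, -2) → (-5, -4, 0, -4))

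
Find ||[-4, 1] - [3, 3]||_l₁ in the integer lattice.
9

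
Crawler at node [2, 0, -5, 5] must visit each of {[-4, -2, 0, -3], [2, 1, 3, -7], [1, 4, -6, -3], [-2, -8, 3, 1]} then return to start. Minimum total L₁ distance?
86
(one optimal route: (2, 0, -5, 5) → (1, 4, -6, -3) → (2, 1, 3, -7) → (-4, -2, 0, -3) → (-2, -8, 3, 1) → (2, 0, -5, 5))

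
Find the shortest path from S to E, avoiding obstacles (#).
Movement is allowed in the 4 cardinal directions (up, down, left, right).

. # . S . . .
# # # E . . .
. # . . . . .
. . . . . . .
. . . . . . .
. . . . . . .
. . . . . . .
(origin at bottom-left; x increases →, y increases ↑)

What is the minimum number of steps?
1
(one shortest path: (3, 6) → (3, 5))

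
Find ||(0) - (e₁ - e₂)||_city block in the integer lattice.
2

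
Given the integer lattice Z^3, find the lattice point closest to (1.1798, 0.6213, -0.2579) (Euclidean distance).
(1, 1, 0)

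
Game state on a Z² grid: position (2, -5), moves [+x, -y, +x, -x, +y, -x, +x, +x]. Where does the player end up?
(4, -5)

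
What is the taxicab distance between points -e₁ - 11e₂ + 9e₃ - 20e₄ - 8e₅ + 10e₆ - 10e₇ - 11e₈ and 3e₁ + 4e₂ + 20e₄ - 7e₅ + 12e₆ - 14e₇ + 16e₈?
102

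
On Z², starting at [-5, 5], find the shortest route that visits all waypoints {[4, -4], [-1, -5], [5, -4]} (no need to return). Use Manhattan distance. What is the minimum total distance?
21
(one optimal route: (-5, 5) → (-1, -5) → (4, -4) → (5, -4))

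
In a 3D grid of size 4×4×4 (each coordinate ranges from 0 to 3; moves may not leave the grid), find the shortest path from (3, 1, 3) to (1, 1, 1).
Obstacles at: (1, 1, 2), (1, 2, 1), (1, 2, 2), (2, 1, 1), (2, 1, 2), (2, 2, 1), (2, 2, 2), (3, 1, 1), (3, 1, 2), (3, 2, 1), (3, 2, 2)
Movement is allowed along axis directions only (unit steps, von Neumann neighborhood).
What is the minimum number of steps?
6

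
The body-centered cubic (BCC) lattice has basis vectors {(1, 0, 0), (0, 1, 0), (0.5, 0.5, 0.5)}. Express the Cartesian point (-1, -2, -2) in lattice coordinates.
b₁ - 4b₃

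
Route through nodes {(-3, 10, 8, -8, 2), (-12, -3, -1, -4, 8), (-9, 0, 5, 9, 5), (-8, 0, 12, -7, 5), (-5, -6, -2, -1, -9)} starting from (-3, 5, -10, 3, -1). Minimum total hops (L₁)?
139
(one optimal route: (-3, 5, -10, 3, -1) → (-5, -6, -2, -1, -9) → (-12, -3, -1, -4, 8) → (-9, 0, 5, 9, 5) → (-8, 0, 12, -7, 5) → (-3, 10, 8, -8, 2))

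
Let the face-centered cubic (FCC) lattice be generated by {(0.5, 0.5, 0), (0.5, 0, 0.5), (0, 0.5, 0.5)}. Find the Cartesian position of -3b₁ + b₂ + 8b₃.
(-1, 2.5, 4.5)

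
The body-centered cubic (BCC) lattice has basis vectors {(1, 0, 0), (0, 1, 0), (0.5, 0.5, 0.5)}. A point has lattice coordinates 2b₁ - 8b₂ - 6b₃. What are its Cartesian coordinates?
(-1, -11, -3)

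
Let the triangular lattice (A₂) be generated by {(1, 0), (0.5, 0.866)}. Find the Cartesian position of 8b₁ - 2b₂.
(7, -1.732)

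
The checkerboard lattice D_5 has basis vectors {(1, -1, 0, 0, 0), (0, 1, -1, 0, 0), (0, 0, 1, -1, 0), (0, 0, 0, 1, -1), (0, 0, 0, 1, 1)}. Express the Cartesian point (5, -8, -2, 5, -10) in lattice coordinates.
5b₁ - 3b₂ - 5b₃ + 5b₄ - 5b₅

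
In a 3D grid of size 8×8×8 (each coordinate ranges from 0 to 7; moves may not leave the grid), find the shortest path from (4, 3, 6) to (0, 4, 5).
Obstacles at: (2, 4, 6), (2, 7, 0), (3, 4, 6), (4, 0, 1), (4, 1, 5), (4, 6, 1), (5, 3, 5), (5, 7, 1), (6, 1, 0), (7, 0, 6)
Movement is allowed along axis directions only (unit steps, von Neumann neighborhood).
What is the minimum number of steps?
6
(one shortest path: (4, 3, 6) → (3, 3, 6) → (2, 3, 6) → (1, 3, 6) → (0, 3, 6) → (0, 4, 6) → (0, 4, 5))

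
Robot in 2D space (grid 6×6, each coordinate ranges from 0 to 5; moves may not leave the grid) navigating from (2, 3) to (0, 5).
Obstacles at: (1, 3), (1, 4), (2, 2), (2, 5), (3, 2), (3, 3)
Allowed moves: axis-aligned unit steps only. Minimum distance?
14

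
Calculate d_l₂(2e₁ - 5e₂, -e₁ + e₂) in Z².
6.7082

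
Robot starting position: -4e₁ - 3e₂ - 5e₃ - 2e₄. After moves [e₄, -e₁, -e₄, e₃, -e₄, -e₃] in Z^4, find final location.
(-5, -3, -5, -3)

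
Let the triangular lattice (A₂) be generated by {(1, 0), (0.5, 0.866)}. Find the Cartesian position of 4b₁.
(4, 0)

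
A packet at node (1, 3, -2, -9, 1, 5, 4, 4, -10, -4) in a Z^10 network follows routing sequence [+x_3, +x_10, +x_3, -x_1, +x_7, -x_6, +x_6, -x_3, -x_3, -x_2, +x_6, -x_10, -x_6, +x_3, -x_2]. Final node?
(0, 1, -1, -9, 1, 5, 5, 4, -10, -4)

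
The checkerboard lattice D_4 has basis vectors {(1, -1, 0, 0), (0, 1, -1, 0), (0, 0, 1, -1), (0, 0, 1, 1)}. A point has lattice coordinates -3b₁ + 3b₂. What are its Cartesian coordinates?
(-3, 6, -3, 0)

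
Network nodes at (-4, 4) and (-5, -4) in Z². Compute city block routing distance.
9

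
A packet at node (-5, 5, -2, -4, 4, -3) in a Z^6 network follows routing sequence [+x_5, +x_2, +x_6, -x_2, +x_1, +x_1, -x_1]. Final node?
(-4, 5, -2, -4, 5, -2)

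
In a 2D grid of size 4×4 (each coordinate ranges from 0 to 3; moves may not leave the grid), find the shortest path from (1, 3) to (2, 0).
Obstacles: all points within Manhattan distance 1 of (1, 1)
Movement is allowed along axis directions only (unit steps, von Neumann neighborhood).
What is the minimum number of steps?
6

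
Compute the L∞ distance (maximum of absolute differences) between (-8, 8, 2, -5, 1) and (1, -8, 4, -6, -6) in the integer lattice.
16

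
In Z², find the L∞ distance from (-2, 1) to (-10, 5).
8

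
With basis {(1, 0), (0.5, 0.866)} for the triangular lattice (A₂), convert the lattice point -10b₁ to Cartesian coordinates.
(-10, 0)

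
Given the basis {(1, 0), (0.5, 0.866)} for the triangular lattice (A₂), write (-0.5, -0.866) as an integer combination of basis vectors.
-b₂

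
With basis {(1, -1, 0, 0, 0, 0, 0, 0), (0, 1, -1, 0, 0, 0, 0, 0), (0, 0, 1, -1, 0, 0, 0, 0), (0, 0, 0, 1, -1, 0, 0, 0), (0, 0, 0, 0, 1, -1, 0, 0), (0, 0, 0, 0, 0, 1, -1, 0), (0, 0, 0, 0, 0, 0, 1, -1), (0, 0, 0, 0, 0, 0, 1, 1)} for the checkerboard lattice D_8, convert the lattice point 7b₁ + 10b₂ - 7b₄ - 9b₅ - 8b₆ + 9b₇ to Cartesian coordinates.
(7, 3, -10, -7, -2, 1, 17, -9)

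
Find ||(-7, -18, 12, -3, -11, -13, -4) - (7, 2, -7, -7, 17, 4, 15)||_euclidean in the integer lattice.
49.0612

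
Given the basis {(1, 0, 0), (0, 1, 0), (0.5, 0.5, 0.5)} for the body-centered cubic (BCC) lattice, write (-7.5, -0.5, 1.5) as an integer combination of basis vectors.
-9b₁ - 2b₂ + 3b₃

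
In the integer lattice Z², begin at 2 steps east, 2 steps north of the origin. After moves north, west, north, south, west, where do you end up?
(0, 3)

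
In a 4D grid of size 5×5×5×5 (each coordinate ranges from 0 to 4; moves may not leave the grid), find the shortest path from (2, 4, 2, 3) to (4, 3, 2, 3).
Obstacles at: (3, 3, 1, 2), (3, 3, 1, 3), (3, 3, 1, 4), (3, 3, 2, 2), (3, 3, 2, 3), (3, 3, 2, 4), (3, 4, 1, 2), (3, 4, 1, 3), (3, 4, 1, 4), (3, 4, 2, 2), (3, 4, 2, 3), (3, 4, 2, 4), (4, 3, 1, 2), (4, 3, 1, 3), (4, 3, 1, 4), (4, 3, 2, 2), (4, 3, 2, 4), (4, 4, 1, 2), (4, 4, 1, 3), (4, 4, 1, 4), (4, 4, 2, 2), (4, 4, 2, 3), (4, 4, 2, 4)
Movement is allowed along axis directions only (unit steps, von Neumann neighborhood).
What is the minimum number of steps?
5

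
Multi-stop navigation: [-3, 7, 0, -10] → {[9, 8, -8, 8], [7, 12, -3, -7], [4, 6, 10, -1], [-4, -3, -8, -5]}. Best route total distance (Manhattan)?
115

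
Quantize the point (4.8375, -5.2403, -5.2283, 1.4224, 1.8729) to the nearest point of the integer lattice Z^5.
(5, -5, -5, 1, 2)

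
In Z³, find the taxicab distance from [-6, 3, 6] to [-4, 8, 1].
12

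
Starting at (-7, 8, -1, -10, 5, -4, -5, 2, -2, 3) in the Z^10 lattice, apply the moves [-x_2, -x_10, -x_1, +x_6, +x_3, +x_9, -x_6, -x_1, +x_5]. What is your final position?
(-9, 7, 0, -10, 6, -4, -5, 2, -1, 2)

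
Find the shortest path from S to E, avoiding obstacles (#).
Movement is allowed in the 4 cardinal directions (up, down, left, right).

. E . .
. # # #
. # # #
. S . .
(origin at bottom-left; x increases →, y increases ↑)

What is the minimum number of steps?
5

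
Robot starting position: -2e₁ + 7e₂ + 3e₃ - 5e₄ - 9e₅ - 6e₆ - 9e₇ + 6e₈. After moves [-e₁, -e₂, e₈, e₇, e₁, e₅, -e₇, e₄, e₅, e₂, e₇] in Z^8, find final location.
(-2, 7, 3, -4, -7, -6, -8, 7)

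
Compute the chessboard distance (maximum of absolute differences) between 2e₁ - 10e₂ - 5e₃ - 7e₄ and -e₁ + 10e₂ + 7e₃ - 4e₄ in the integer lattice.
20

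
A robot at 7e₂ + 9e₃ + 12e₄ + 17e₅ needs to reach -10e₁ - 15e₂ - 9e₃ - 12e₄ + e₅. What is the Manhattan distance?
90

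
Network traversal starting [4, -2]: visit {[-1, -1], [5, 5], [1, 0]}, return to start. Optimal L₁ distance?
26
(one optimal route: (4, -2) → (-1, -1) → (1, 0) → (5, 5) → (4, -2))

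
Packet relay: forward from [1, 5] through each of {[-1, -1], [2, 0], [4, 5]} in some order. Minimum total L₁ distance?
14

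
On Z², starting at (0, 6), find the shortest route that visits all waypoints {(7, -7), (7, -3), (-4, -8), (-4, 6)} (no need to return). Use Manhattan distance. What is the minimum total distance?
34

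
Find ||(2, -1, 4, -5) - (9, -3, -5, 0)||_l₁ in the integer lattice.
23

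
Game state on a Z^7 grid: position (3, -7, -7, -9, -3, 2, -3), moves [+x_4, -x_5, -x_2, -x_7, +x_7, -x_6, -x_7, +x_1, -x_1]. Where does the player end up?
(3, -8, -7, -8, -4, 1, -4)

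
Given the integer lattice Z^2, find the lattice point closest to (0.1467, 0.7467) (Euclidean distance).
(0, 1)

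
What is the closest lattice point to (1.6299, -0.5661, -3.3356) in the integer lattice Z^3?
(2, -1, -3)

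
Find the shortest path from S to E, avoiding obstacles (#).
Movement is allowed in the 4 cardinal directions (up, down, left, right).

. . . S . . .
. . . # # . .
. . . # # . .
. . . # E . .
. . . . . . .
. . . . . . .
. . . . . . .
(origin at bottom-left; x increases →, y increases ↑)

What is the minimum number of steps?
6
(one shortest path: (3, 6) → (4, 6) → (5, 6) → (5, 5) → (5, 4) → (5, 3) → (4, 3))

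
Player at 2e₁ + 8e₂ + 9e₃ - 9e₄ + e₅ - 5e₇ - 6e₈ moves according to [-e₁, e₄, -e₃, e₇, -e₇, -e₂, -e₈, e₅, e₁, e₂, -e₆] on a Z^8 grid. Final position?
(2, 8, 8, -8, 2, -1, -5, -7)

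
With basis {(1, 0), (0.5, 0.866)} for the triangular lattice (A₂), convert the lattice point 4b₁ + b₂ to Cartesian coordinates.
(4.5, 0.866)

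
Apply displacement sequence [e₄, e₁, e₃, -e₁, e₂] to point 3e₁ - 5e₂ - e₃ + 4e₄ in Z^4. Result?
(3, -4, 0, 5)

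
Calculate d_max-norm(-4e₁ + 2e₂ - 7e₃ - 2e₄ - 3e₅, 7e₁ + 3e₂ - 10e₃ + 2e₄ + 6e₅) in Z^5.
11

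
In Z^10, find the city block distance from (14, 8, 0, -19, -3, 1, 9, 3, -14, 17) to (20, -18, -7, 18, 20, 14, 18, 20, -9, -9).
169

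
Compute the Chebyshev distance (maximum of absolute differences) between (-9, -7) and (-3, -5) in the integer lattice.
6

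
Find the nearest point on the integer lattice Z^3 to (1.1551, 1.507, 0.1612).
(1, 2, 0)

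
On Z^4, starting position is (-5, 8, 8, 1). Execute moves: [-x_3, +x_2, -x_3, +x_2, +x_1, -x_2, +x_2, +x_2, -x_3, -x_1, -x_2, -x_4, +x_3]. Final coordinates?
(-5, 10, 6, 0)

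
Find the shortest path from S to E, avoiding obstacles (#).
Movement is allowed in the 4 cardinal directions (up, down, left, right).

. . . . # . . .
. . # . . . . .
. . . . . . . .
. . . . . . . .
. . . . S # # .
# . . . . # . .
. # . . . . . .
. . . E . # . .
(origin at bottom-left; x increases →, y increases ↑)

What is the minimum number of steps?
4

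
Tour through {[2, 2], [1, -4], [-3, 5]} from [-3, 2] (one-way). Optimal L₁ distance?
18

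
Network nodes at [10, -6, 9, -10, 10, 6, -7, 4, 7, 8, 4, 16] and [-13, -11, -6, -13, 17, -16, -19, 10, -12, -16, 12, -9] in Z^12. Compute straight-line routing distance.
55.9196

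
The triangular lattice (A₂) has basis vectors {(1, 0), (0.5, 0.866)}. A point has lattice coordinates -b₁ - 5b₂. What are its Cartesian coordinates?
(-3.5, -4.33)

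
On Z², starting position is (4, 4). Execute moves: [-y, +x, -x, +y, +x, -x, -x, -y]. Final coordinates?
(3, 3)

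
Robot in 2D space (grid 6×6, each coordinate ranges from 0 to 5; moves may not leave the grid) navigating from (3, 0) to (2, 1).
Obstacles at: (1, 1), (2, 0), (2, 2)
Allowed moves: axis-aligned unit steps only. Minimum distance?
2
(one shortest path: (3, 0) → (3, 1) → (2, 1))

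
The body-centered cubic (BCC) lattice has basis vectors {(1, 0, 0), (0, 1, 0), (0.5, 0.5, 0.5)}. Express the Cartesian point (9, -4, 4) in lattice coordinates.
5b₁ - 8b₂ + 8b₃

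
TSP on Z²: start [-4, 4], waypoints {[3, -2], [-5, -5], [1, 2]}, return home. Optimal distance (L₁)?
34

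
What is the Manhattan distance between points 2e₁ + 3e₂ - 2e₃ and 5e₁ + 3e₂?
5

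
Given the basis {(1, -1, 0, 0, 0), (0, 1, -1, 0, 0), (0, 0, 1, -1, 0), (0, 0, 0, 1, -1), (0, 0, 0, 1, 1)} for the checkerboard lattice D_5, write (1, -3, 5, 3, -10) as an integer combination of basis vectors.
b₁ - 2b₂ + 3b₃ + 8b₄ - 2b₅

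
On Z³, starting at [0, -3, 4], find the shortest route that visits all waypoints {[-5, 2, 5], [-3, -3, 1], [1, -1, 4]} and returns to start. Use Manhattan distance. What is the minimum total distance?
30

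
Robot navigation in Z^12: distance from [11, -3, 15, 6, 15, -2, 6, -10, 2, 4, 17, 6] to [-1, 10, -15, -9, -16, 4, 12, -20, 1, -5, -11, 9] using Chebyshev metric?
31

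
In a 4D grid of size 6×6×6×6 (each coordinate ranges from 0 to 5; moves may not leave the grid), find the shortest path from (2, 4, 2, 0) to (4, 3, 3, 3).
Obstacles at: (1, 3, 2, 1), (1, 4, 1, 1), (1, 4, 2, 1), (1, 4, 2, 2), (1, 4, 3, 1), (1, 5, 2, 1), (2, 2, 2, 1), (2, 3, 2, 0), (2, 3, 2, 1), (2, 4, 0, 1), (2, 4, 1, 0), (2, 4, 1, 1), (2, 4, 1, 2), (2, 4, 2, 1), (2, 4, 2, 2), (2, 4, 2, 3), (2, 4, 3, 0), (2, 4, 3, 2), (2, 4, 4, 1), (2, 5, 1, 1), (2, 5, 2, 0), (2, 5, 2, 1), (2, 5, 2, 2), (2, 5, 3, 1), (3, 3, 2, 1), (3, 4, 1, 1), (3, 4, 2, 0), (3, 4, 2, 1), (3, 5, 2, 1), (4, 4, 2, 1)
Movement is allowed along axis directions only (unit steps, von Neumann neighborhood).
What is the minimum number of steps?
9
(one shortest path: (2, 4, 2, 0) → (1, 4, 2, 0) → (1, 3, 2, 0) → (1, 3, 3, 0) → (2, 3, 3, 0) → (3, 3, 3, 0) → (4, 3, 3, 0) → (4, 3, 3, 1) → (4, 3, 3, 2) → (4, 3, 3, 3))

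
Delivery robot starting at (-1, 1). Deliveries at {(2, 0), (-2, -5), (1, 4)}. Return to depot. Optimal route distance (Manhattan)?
26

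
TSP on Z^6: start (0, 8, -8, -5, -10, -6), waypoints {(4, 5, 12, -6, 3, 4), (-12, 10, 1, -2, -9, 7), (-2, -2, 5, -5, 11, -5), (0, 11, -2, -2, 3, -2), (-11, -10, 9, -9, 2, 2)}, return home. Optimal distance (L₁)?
234
(one optimal route: (0, 8, -8, -5, -10, -6) → (-12, 10, 1, -2, -9, 7) → (-11, -10, 9, -9, 2, 2) → (4, 5, 12, -6, 3, 4) → (-2, -2, 5, -5, 11, -5) → (0, 11, -2, -2, 3, -2) → (0, 8, -8, -5, -10, -6))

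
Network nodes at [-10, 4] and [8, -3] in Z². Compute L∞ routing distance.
18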